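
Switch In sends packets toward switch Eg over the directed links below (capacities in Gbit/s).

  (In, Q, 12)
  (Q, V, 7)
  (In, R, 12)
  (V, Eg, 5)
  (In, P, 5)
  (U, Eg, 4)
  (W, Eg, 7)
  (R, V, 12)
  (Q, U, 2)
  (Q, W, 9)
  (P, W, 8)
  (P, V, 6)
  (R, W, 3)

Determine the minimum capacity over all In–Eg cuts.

Augment In→P→V→Eg: bottleneck 5, flow now 5.
Augment In→Q→U→Eg: bottleneck 2, flow now 7.
Augment In→Q→W→Eg: bottleneck 7, flow now 14.
No augmenting path remains; maximum flow = 14.
By max-flow min-cut, the minimum cut capacity equals the max flow.
In the residual graph, reachable from In: {In, P, Q, R, V, W}.
Min-cut edges: Q→U (2), V→Eg (5), W→Eg (7); capacity 2 + 5 + 7 = 14.

14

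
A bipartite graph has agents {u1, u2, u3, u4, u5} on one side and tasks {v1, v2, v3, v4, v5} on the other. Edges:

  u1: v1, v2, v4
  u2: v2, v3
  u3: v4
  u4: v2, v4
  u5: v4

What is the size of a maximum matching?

Unit-capacity flow: source→left, listed edges, right→sink; max matching = max flow.
Augmenting path u1→v1 (+1); matched 1.
Augmenting path u2→v2 (+1); matched 2.
Augmenting path u3→v4 (+1); matched 3.
Augmenting path u4→v2→u2→v3 (+1); matched 4.
No augmenting path remains; maximum matching = 4.
König certificate: {u1, u2, u4, v4} is a vertex cover of size 4 (every listed pair touches it), so no matching can be larger.

4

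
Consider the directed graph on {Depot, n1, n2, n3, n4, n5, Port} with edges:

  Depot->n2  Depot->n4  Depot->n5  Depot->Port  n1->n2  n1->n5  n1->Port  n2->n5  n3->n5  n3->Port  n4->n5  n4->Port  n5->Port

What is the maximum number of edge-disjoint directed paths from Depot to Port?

Assign every edge capacity 1; by Menger, the answer equals the max flow.
Path Depot→Port (+1); total 1.
Path Depot→n4→Port (+1); total 2.
Path Depot→n5→Port (+1); total 3.
No residual Depot→Port path; max flow = 3.
Certifying cut of size 3: {Depot→Port, Depot→n4, n5→Port}.

3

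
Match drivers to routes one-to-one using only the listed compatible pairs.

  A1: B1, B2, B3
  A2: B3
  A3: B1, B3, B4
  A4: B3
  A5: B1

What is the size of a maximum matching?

4

Unit-capacity flow: source→left, listed edges, right→sink; max matching = max flow.
Augmenting path A1→B1 (+1); matched 1.
Augmenting path A2→B3 (+1); matched 2.
Augmenting path A3→B4 (+1); matched 3.
Augmenting path A5→B1→A1→B2 (+1); matched 4.
No augmenting path remains; maximum matching = 4.
König certificate: {A1, A3, A5, B3} is a vertex cover of size 4 (every listed pair touches it), so no matching can be larger.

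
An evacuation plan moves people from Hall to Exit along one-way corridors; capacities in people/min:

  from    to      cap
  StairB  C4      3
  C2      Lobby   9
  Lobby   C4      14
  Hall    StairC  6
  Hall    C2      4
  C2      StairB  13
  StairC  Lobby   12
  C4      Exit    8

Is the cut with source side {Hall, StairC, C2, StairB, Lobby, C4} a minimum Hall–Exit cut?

Given cut capacity: 8 = 8.
Augment Hall→StairC→Lobby→C4→Exit: bottleneck 6, flow now 6.
Augment Hall→C2→StairB→C4→Exit: bottleneck 2, flow now 8.
No augmenting path remains; maximum flow = 8.
Cut capacity 8 equals the max flow, so it is a minimum cut.

Yes — it is a minimum cut (capacity 8).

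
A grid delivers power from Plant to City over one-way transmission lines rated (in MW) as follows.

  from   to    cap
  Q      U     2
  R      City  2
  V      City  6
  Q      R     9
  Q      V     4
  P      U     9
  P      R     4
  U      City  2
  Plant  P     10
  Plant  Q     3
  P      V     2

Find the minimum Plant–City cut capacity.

9

Augment Plant→P→R→City: bottleneck 2, flow now 2.
Augment Plant→P→U→City: bottleneck 2, flow now 4.
Augment Plant→P→V→City: bottleneck 2, flow now 6.
Augment Plant→Q→V→City: bottleneck 3, flow now 9.
No augmenting path remains; maximum flow = 9.
By max-flow min-cut, the minimum cut capacity equals the max flow.
In the residual graph, reachable from Plant: {Plant, P, R, U}.
Min-cut edges: Plant→Q (3), P→V (2), R→City (2), U→City (2); capacity 3 + 2 + 2 + 2 = 9.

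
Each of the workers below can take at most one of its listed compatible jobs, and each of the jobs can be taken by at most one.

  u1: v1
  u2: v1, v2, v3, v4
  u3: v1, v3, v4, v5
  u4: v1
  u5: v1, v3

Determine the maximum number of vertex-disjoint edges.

4

Unit-capacity flow: source→left, listed edges, right→sink; max matching = max flow.
Augmenting path u1→v1 (+1); matched 1.
Augmenting path u2→v2 (+1); matched 2.
Augmenting path u3→v3 (+1); matched 3.
Augmenting path u5→v3→u3→v4 (+1); matched 4.
No augmenting path remains; maximum matching = 4.
König certificate: {u2, u3, u5, v1} is a vertex cover of size 4 (every listed pair touches it), so no matching can be larger.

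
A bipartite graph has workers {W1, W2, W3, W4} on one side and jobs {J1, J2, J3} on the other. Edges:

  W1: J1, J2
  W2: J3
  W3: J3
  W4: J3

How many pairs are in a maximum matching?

Unit-capacity flow: source→left, listed edges, right→sink; max matching = max flow.
Augmenting path W1→J1 (+1); matched 1.
Augmenting path W2→J3 (+1); matched 2.
No augmenting path remains; maximum matching = 2.
König certificate: {W1, J3} is a vertex cover of size 2 (every listed pair touches it), so no matching can be larger.

2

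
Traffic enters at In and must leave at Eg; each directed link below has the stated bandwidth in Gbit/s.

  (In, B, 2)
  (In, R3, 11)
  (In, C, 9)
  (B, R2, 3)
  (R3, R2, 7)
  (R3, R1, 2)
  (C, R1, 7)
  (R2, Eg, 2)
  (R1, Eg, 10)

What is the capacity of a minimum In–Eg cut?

Augment In→B→R2→Eg: bottleneck 2, flow now 2.
Augment In→R3→R1→Eg: bottleneck 2, flow now 4.
Augment In→C→R1→Eg: bottleneck 7, flow now 11.
No augmenting path remains; maximum flow = 11.
By max-flow min-cut, the minimum cut capacity equals the max flow.
In the residual graph, reachable from In: {In, B, R3, C, R2}.
Min-cut edges: R3→R1 (2), C→R1 (7), R2→Eg (2); capacity 2 + 7 + 2 = 11.

11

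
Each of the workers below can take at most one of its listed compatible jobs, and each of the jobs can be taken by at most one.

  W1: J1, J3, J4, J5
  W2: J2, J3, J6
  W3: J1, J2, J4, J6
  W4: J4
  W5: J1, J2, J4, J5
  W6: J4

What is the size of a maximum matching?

Unit-capacity flow: source→left, listed edges, right→sink; max matching = max flow.
Augmenting path W1→J1 (+1); matched 1.
Augmenting path W2→J2 (+1); matched 2.
Augmenting path W3→J4 (+1); matched 3.
Augmenting path W5→J5 (+1); matched 4.
Augmenting path W4→J4→W3→J6 (+1); matched 5.
No augmenting path remains; maximum matching = 5.
König certificate: {W1, W2, W3, W5, J4} is a vertex cover of size 5 (every listed pair touches it), so no matching can be larger.

5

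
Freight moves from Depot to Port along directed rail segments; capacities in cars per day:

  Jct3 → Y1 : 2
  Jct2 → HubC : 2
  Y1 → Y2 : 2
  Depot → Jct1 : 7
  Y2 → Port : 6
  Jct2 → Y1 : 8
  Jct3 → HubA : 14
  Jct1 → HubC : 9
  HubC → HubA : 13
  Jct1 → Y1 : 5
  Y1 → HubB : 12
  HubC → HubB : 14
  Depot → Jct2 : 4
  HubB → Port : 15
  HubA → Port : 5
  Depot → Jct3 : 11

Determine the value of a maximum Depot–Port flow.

18

Augment Depot→Jct3→HubA→Port: bottleneck 5, flow now 5.
Augment Depot→Jct1→HubC→HubB→Port: bottleneck 7, flow now 12.
Augment Depot→Jct2→HubC→HubB→Port: bottleneck 2, flow now 14.
Augment Depot→Jct2→Y1→Y2→Port: bottleneck 2, flow now 16.
Augment Depot→Jct3→Y1→HubB→Port: bottleneck 2, flow now 18.
No augmenting path remains; maximum flow = 18.
In the residual graph, reachable from Depot: {Depot, Jct3, HubA}.
Min-cut edges: Depot→Jct1 (7), Depot→Jct2 (4), Jct3→Y1 (2), HubA→Port (5); capacity 7 + 4 + 2 + 5 = 18.
This cut is saturated, so no flow can exceed 18.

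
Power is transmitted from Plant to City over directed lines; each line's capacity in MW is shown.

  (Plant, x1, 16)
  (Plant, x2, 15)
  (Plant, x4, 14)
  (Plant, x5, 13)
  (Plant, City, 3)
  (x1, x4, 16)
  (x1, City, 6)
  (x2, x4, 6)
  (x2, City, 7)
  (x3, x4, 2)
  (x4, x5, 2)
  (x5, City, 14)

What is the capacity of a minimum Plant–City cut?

Augment Plant→City: bottleneck 3, flow now 3.
Augment Plant→x1→City: bottleneck 6, flow now 9.
Augment Plant→x2→City: bottleneck 7, flow now 16.
Augment Plant→x5→City: bottleneck 13, flow now 29.
Augment Plant→x4→x5→City: bottleneck 1, flow now 30.
No augmenting path remains; maximum flow = 30.
By max-flow min-cut, the minimum cut capacity equals the max flow.
In the residual graph, reachable from Plant: {Plant, x1, x2, x4, x5}.
Min-cut edges: Plant→City (3), x1→City (6), x2→City (7), x5→City (14); capacity 3 + 6 + 7 + 14 = 30.

30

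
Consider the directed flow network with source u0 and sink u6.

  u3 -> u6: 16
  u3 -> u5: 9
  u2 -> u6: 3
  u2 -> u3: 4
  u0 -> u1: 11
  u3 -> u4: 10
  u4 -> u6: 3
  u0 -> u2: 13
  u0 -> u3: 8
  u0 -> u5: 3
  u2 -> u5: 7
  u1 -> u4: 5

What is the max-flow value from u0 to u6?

18

Augment u0→u2→u6: bottleneck 3, flow now 3.
Augment u0→u3→u6: bottleneck 8, flow now 11.
Augment u0→u1→u4→u6: bottleneck 3, flow now 14.
Augment u0→u2→u3→u6: bottleneck 4, flow now 18.
No augmenting path remains; maximum flow = 18.
In the residual graph, reachable from u0: {u0, u1, u2, u4, u5}.
Min-cut edges: u0→u3 (8), u2→u3 (4), u2→u6 (3), u4→u6 (3); capacity 8 + 4 + 3 + 3 = 18.
This cut is saturated, so no flow can exceed 18.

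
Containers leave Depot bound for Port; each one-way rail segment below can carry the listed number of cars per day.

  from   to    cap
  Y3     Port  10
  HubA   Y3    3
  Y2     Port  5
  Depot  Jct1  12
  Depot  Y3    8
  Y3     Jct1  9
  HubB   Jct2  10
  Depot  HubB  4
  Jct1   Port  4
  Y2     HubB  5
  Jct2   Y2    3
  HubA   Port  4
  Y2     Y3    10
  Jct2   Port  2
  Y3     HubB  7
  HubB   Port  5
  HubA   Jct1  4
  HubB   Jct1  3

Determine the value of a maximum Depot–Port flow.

Augment Depot→Y3→Port: bottleneck 8, flow now 8.
Augment Depot→HubB→Port: bottleneck 4, flow now 12.
Augment Depot→Jct1→Port: bottleneck 4, flow now 16.
No augmenting path remains; maximum flow = 16.
In the residual graph, reachable from Depot: {Depot, Jct1}.
Min-cut edges: Depot→Y3 (8), Depot→HubB (4), Jct1→Port (4); capacity 8 + 4 + 4 = 16.
This cut is saturated, so no flow can exceed 16.

16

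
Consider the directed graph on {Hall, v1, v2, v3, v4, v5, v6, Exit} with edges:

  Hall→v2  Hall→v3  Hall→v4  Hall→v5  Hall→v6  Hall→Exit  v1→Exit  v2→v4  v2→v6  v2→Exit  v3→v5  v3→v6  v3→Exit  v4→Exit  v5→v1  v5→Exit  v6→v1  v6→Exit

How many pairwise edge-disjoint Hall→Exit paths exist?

Assign every edge capacity 1; by Menger, the answer equals the max flow.
Path Hall→Exit (+1); total 1.
Path Hall→v2→Exit (+1); total 2.
Path Hall→v3→Exit (+1); total 3.
Path Hall→v4→Exit (+1); total 4.
Path Hall→v5→Exit (+1); total 5.
Path Hall→v6→Exit (+1); total 6.
No residual Hall→Exit path; max flow = 6.
Certifying cut of size 6: {Hall→Exit, Hall→v2, Hall→v3, Hall→v4, Hall→v5, Hall→v6}.

6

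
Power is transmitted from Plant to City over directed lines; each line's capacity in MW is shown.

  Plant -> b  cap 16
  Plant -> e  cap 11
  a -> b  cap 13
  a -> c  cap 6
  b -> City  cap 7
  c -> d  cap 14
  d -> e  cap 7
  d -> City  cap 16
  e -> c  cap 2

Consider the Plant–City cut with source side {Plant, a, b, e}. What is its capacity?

15

Edges leaving {Plant, a, b, e}: a→c (6), b→City (7), e→c (2).
Cut capacity = 6 + 7 + 2 = 15.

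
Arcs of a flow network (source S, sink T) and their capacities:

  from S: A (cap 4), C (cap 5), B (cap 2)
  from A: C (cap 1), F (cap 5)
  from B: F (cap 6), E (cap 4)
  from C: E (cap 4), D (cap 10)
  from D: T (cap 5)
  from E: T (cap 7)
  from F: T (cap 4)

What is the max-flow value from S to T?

Augment S→A→F→T: bottleneck 4, flow now 4.
Augment S→B→E→T: bottleneck 2, flow now 6.
Augment S→C→D→T: bottleneck 5, flow now 11.
No augmenting path remains; maximum flow = 11.
In the residual graph, reachable from S: {S}.
Min-cut edges: S→A (4), S→B (2), S→C (5); capacity 4 + 2 + 5 = 11.
This cut is saturated, so no flow can exceed 11.

11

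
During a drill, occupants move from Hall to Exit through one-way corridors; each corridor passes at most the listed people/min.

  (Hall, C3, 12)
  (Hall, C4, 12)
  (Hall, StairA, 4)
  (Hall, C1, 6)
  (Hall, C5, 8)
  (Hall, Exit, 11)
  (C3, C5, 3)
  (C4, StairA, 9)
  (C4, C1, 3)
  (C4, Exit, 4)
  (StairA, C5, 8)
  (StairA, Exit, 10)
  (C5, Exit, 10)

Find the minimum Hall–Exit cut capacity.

35

Augment Hall→Exit: bottleneck 11, flow now 11.
Augment Hall→C4→Exit: bottleneck 4, flow now 15.
Augment Hall→StairA→Exit: bottleneck 4, flow now 19.
Augment Hall→C5→Exit: bottleneck 8, flow now 27.
Augment Hall→C3→C5→Exit: bottleneck 2, flow now 29.
Augment Hall→C4→StairA→Exit: bottleneck 6, flow now 35.
No augmenting path remains; maximum flow = 35.
By max-flow min-cut, the minimum cut capacity equals the max flow.
In the residual graph, reachable from Hall: {Hall, C3, C4, StairA, C1, C5}.
Min-cut edges: Hall→Exit (11), C4→Exit (4), StairA→Exit (10), C5→Exit (10); capacity 11 + 4 + 10 + 10 = 35.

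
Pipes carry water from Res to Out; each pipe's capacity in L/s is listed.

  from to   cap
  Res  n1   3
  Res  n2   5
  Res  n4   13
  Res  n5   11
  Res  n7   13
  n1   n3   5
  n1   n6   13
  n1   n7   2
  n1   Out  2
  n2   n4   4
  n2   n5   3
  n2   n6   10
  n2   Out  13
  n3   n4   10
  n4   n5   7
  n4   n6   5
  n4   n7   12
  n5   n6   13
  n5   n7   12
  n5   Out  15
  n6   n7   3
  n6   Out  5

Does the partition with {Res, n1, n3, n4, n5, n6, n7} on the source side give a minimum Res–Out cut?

Yes — it is a minimum cut (capacity 27).

Given cut capacity: 5 + 2 + 15 + 5 = 27.
Augment Res→n1→Out: bottleneck 2, flow now 2.
Augment Res→n2→Out: bottleneck 5, flow now 7.
Augment Res→n5→Out: bottleneck 11, flow now 18.
Augment Res→n1→n6→Out: bottleneck 1, flow now 19.
Augment Res→n4→n5→Out: bottleneck 4, flow now 23.
Augment Res→n4→n6→Out: bottleneck 4, flow now 27.
No augmenting path remains; maximum flow = 27.
Cut capacity 27 equals the max flow, so it is a minimum cut.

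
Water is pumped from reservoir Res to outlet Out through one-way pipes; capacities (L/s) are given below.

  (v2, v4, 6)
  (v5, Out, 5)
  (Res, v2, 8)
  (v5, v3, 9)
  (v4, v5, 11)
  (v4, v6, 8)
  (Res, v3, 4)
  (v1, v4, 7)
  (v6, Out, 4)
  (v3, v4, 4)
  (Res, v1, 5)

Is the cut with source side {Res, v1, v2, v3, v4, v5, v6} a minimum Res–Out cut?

Given cut capacity: 5 + 4 = 9.
Augment Res→v1→v4→v5→Out: bottleneck 5, flow now 5.
Augment Res→v2→v4→v6→Out: bottleneck 4, flow now 9.
No augmenting path remains; maximum flow = 9.
Cut capacity 9 equals the max flow, so it is a minimum cut.

Yes — it is a minimum cut (capacity 9).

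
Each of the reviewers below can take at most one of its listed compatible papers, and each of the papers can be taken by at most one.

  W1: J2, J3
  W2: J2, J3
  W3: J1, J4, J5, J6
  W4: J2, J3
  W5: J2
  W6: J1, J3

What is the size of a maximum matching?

4

Unit-capacity flow: source→left, listed edges, right→sink; max matching = max flow.
Augmenting path W1→J2 (+1); matched 1.
Augmenting path W2→J3 (+1); matched 2.
Augmenting path W3→J1 (+1); matched 3.
Augmenting path W6→J1→W3→J4 (+1); matched 4.
No augmenting path remains; maximum matching = 4.
König certificate: {W3, W6, J2, J3} is a vertex cover of size 4 (every listed pair touches it), so no matching can be larger.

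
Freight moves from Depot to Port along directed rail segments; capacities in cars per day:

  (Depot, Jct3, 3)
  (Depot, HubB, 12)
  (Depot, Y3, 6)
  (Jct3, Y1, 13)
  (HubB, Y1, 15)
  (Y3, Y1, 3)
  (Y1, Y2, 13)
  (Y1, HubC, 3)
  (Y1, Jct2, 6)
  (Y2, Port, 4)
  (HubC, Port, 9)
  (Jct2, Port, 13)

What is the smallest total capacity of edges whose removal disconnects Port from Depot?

13

Augment Depot→Jct3→Y1→Y2→Port: bottleneck 3, flow now 3.
Augment Depot→HubB→Y1→Y2→Port: bottleneck 1, flow now 4.
Augment Depot→HubB→Y1→HubC→Port: bottleneck 3, flow now 7.
Augment Depot→HubB→Y1→Jct2→Port: bottleneck 6, flow now 13.
No augmenting path remains; maximum flow = 13.
By max-flow min-cut, the minimum cut capacity equals the max flow.
In the residual graph, reachable from Depot: {Depot, Jct3, HubB, Y3, Y1, Y2}.
Min-cut edges: Y1→HubC (3), Y1→Jct2 (6), Y2→Port (4); capacity 3 + 6 + 4 = 13.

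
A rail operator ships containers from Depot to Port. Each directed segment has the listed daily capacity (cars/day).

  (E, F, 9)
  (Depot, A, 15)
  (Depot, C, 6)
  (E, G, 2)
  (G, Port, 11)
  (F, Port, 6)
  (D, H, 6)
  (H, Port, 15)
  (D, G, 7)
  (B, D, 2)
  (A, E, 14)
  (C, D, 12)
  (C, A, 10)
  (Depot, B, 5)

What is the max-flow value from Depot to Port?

Augment Depot→A→E→F→Port: bottleneck 6, flow now 6.
Augment Depot→A→E→G→Port: bottleneck 2, flow now 8.
Augment Depot→B→D→G→Port: bottleneck 2, flow now 10.
Augment Depot→C→D→G→Port: bottleneck 5, flow now 15.
Augment Depot→C→D→H→Port: bottleneck 1, flow now 16.
No augmenting path remains; maximum flow = 16.
In the residual graph, reachable from Depot: {Depot, A, B, E, F}.
Min-cut edges: Depot→C (6), B→D (2), E→G (2), F→Port (6); capacity 6 + 2 + 2 + 6 = 16.
This cut is saturated, so no flow can exceed 16.

16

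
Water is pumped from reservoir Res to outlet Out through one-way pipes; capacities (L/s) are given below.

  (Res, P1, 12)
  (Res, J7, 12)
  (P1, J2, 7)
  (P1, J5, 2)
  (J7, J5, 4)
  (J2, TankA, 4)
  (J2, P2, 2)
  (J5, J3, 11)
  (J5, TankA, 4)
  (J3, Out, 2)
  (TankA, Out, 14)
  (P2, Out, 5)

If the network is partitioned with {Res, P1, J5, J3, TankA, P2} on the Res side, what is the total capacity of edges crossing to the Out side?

Edges leaving {Res, P1, J5, J3, TankA, P2}: Res→J7 (12), P1→J2 (7), J3→Out (2), TankA→Out (14), P2→Out (5).
Cut capacity = 12 + 7 + 2 + 14 + 5 = 40.

40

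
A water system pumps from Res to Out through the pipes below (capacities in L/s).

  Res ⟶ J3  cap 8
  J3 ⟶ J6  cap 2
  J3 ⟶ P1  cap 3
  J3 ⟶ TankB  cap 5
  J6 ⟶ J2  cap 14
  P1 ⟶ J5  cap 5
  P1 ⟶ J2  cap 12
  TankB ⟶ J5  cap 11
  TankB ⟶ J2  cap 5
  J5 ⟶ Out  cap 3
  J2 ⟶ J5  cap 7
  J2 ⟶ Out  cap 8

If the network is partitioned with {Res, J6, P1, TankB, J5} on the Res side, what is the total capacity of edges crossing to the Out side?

42

Edges leaving {Res, J6, P1, TankB, J5}: Res→J3 (8), J6→J2 (14), P1→J2 (12), TankB→J2 (5), J5→Out (3).
Cut capacity = 8 + 14 + 12 + 5 + 3 = 42.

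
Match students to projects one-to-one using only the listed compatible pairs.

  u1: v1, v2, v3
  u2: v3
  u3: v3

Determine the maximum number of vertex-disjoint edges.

Unit-capacity flow: source→left, listed edges, right→sink; max matching = max flow.
Augmenting path u1→v1 (+1); matched 1.
Augmenting path u2→v3 (+1); matched 2.
No augmenting path remains; maximum matching = 2.
König certificate: {u1, v3} is a vertex cover of size 2 (every listed pair touches it), so no matching can be larger.

2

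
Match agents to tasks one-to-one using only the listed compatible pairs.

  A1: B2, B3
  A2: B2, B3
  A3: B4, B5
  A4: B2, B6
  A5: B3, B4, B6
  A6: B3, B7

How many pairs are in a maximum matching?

6

Unit-capacity flow: source→left, listed edges, right→sink; max matching = max flow.
Augmenting path A1→B2 (+1); matched 1.
Augmenting path A2→B3 (+1); matched 2.
Augmenting path A3→B4 (+1); matched 3.
Augmenting path A4→B6 (+1); matched 4.
Augmenting path A6→B7 (+1); matched 5.
Augmenting path A5→B4→A3→B5 (+1); matched 6.
No augmenting path remains; maximum matching = 6.
König certificate: {A1, A2, A3, A4, A5, A6} is a vertex cover of size 6 (every listed pair touches it), so no matching can be larger.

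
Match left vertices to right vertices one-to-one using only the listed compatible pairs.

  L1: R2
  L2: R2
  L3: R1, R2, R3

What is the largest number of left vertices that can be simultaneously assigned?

Unit-capacity flow: source→left, listed edges, right→sink; max matching = max flow.
Augmenting path L1→R2 (+1); matched 1.
Augmenting path L3→R1 (+1); matched 2.
No augmenting path remains; maximum matching = 2.
König certificate: {L3, R2} is a vertex cover of size 2 (every listed pair touches it), so no matching can be larger.

2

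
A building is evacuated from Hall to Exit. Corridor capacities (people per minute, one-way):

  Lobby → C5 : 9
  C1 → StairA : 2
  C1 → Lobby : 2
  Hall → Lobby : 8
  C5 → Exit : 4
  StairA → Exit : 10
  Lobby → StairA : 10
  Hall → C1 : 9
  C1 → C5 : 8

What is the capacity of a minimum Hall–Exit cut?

14

Augment Hall→Lobby→C5→Exit: bottleneck 4, flow now 4.
Augment Hall→Lobby→StairA→Exit: bottleneck 4, flow now 8.
Augment Hall→C1→StairA→Exit: bottleneck 2, flow now 10.
Augment Hall→C1→Lobby→StairA→Exit: bottleneck 2, flow now 12.
Augment Hall→C1→C5→Lobby→StairA→Exit: bottleneck 2, flow now 14. (uses reverse residual edge)
No augmenting path remains; maximum flow = 14.
By max-flow min-cut, the minimum cut capacity equals the max flow.
In the residual graph, reachable from Hall: {Hall, Lobby, C1, C5, StairA}.
Min-cut edges: C5→Exit (4), StairA→Exit (10); capacity 4 + 10 = 14.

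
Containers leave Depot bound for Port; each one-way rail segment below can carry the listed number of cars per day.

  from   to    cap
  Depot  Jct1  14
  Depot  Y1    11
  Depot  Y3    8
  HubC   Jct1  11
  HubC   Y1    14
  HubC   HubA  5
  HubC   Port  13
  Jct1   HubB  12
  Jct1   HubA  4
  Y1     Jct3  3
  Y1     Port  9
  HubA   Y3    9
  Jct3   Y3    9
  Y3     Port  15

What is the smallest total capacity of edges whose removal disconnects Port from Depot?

Augment Depot→Y1→Port: bottleneck 9, flow now 9.
Augment Depot→Y3→Port: bottleneck 8, flow now 17.
Augment Depot→Jct1→HubA→Y3→Port: bottleneck 4, flow now 21.
Augment Depot→Y1→Jct3→Y3→Port: bottleneck 2, flow now 23.
No augmenting path remains; maximum flow = 23.
By max-flow min-cut, the minimum cut capacity equals the max flow.
In the residual graph, reachable from Depot: {Depot, Jct1, HubB}.
Min-cut edges: Depot→Y1 (11), Depot→Y3 (8), Jct1→HubA (4); capacity 11 + 8 + 4 = 23.

23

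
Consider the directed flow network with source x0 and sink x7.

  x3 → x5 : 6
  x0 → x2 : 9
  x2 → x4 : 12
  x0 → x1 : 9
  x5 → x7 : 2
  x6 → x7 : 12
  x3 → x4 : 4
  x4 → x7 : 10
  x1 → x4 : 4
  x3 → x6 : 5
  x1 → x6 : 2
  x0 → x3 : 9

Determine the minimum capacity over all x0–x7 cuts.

Augment x0→x1→x4→x7: bottleneck 4, flow now 4.
Augment x0→x1→x6→x7: bottleneck 2, flow now 6.
Augment x0→x2→x4→x7: bottleneck 6, flow now 12.
Augment x0→x3→x5→x7: bottleneck 2, flow now 14.
Augment x0→x3→x6→x7: bottleneck 5, flow now 19.
No augmenting path remains; maximum flow = 19.
By max-flow min-cut, the minimum cut capacity equals the max flow.
In the residual graph, reachable from x0: {x0, x1, x2, x3, x4, x5}.
Min-cut edges: x1→x6 (2), x3→x6 (5), x4→x7 (10), x5→x7 (2); capacity 2 + 5 + 10 + 2 = 19.

19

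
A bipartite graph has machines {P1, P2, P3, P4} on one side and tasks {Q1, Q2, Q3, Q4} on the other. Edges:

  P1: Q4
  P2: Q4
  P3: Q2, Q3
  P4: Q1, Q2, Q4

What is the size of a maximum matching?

3

Unit-capacity flow: source→left, listed edges, right→sink; max matching = max flow.
Augmenting path P1→Q4 (+1); matched 1.
Augmenting path P3→Q2 (+1); matched 2.
Augmenting path P4→Q1 (+1); matched 3.
No augmenting path remains; maximum matching = 3.
König certificate: {P3, P4, Q4} is a vertex cover of size 3 (every listed pair touches it), so no matching can be larger.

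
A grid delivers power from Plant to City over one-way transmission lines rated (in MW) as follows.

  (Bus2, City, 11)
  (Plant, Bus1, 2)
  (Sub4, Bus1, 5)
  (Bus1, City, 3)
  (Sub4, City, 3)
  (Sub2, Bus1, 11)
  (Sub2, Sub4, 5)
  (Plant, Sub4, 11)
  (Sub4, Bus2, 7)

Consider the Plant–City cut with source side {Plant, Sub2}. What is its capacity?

29

Edges leaving {Plant, Sub2}: Plant→Sub4 (11), Plant→Bus1 (2), Sub2→Sub4 (5), Sub2→Bus1 (11).
Cut capacity = 11 + 2 + 5 + 11 = 29.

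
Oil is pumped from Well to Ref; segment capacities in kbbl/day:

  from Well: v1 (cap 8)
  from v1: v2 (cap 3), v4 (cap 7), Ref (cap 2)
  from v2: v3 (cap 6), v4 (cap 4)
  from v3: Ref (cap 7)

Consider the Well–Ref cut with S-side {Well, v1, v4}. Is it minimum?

Given cut capacity: 3 + 2 = 5.
Augment Well→v1→Ref: bottleneck 2, flow now 2.
Augment Well→v1→v2→v3→Ref: bottleneck 3, flow now 5.
No augmenting path remains; maximum flow = 5.
Cut capacity 5 equals the max flow, so it is a minimum cut.

Yes — it is a minimum cut (capacity 5).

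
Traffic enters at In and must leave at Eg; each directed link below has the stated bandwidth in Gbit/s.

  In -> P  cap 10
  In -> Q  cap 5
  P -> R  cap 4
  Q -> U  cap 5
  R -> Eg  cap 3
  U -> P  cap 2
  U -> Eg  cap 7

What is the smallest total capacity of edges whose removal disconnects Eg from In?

8

Augment In→P→R→Eg: bottleneck 3, flow now 3.
Augment In→Q→U→Eg: bottleneck 5, flow now 8.
No augmenting path remains; maximum flow = 8.
By max-flow min-cut, the minimum cut capacity equals the max flow.
In the residual graph, reachable from In: {In, P, R}.
Min-cut edges: In→Q (5), R→Eg (3); capacity 5 + 3 = 8.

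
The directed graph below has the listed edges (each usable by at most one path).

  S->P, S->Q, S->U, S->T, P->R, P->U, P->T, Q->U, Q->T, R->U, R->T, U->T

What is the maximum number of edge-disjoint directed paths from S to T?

4

Assign every edge capacity 1; by Menger, the answer equals the max flow.
Path S→T (+1); total 1.
Path S→P→T (+1); total 2.
Path S→Q→T (+1); total 3.
Path S→U→T (+1); total 4.
No residual S→T path; max flow = 4.
Certifying cut of size 4: {S→P, S→Q, S→T, S→U}.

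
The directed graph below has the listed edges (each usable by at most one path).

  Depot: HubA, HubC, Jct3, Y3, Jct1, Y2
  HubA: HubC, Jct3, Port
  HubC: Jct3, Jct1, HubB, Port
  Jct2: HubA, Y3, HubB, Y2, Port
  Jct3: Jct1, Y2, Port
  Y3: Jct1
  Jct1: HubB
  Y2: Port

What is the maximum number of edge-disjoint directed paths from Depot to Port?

Assign every edge capacity 1; by Menger, the answer equals the max flow.
Path Depot→HubA→Port (+1); total 1.
Path Depot→HubC→Port (+1); total 2.
Path Depot→Jct3→Port (+1); total 3.
Path Depot→Y2→Port (+1); total 4.
No residual Depot→Port path; max flow = 4.
Certifying cut of size 4: {Depot→HubA, Depot→HubC, Depot→Jct3, Depot→Y2}.

4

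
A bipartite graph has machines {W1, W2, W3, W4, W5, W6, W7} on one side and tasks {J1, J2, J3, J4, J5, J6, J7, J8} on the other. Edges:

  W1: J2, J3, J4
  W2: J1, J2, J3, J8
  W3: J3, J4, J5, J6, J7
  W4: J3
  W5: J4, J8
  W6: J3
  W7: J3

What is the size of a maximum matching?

5

Unit-capacity flow: source→left, listed edges, right→sink; max matching = max flow.
Augmenting path W1→J2 (+1); matched 1.
Augmenting path W2→J1 (+1); matched 2.
Augmenting path W3→J3 (+1); matched 3.
Augmenting path W5→J4 (+1); matched 4.
Augmenting path W4→J3→W3→J5 (+1); matched 5.
No augmenting path remains; maximum matching = 5.
König certificate: {W1, W2, W3, W5, J3} is a vertex cover of size 5 (every listed pair touches it), so no matching can be larger.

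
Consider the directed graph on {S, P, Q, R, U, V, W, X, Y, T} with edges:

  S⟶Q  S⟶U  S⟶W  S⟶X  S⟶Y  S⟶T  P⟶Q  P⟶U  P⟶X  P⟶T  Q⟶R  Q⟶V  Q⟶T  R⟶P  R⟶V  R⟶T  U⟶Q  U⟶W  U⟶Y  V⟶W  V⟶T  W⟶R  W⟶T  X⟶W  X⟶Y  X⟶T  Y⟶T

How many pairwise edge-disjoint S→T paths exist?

Assign every edge capacity 1; by Menger, the answer equals the max flow.
Path S→T (+1); total 1.
Path S→Q→T (+1); total 2.
Path S→W→T (+1); total 3.
Path S→X→T (+1); total 4.
Path S→Y→T (+1); total 5.
Path S→U→Q→R→T (+1); total 6.
No residual S→T path; max flow = 6.
Certifying cut of size 6: {S→Q, S→T, S→U, S→W, S→X, S→Y}.

6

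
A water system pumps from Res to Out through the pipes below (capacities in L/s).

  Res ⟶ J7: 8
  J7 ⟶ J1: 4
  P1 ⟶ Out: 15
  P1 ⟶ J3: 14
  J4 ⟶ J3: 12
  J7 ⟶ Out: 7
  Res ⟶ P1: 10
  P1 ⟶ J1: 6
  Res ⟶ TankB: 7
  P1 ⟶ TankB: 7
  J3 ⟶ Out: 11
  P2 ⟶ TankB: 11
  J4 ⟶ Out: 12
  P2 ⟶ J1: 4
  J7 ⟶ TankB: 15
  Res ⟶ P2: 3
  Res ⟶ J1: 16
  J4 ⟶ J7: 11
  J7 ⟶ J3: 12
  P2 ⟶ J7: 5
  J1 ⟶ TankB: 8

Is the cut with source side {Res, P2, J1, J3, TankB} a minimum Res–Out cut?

No — its capacity is 34, but the minimum cut has capacity 21.

Given cut capacity: 10 + 8 + 5 + 11 = 34.
Augment Res→P1→Out: bottleneck 10, flow now 10.
Augment Res→J7→Out: bottleneck 7, flow now 17.
Augment Res→J7→J3→Out: bottleneck 1, flow now 18.
Augment Res→P2→J7→J3→Out: bottleneck 3, flow now 21.
No augmenting path remains; maximum flow = 21.
In the residual graph, reachable from Res: {Res, J1, TankB}.
Min-cut edges: Res→P2 (3), Res→P1 (10), Res→J7 (8); capacity 3 + 10 + 8 = 21.
Cut capacity 34 exceeds the max flow 21, so it is not minimum.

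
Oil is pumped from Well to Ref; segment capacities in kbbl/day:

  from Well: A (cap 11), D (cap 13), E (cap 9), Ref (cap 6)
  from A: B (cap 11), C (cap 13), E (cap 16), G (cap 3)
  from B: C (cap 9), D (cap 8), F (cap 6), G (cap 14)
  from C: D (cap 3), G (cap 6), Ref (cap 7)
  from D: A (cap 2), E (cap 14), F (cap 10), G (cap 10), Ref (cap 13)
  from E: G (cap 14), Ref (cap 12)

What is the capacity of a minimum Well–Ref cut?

Augment Well→Ref: bottleneck 6, flow now 6.
Augment Well→D→Ref: bottleneck 13, flow now 19.
Augment Well→E→Ref: bottleneck 9, flow now 28.
Augment Well→A→C→Ref: bottleneck 7, flow now 35.
Augment Well→A→E→Ref: bottleneck 3, flow now 38.
No augmenting path remains; maximum flow = 38.
By max-flow min-cut, the minimum cut capacity equals the max flow.
In the residual graph, reachable from Well: {Well, A, B, C, D, E, F, G}.
Min-cut edges: Well→Ref (6), C→Ref (7), D→Ref (13), E→Ref (12); capacity 6 + 7 + 13 + 12 = 38.

38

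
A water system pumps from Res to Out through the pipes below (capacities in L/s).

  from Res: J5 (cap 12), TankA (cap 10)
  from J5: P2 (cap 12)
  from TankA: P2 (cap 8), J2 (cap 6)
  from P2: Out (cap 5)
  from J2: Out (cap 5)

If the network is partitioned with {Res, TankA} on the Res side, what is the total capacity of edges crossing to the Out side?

26

Edges leaving {Res, TankA}: Res→J5 (12), TankA→P2 (8), TankA→J2 (6).
Cut capacity = 12 + 8 + 6 = 26.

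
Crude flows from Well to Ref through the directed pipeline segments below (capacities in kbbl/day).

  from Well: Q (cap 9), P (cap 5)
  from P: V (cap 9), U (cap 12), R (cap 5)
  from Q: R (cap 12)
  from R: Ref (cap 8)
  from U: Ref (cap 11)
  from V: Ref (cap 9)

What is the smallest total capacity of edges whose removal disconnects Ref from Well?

Augment Well→P→R→Ref: bottleneck 5, flow now 5.
Augment Well→Q→R→Ref: bottleneck 3, flow now 8.
Augment Well→Q→R→P→U→Ref: bottleneck 5, flow now 13. (uses reverse residual edge)
No augmenting path remains; maximum flow = 13.
By max-flow min-cut, the minimum cut capacity equals the max flow.
In the residual graph, reachable from Well: {Well, Q, R}.
Min-cut edges: Well→P (5), R→Ref (8); capacity 5 + 8 = 13.

13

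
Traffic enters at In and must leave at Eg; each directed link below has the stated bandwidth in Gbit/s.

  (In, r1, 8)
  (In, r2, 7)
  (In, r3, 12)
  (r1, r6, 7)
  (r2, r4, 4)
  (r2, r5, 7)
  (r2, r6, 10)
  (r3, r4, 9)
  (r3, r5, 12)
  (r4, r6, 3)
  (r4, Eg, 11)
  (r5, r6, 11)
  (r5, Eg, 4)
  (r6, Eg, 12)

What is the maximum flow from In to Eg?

Augment In→r1→r6→Eg: bottleneck 7, flow now 7.
Augment In→r2→r4→Eg: bottleneck 4, flow now 11.
Augment In→r2→r5→Eg: bottleneck 3, flow now 14.
Augment In→r3→r4→Eg: bottleneck 7, flow now 21.
Augment In→r3→r5→Eg: bottleneck 1, flow now 22.
Augment In→r3→r4→r6→Eg: bottleneck 2, flow now 24.
Augment In→r3→r5→r6→Eg: bottleneck 2, flow now 26.
No augmenting path remains; maximum flow = 26.
In the residual graph, reachable from In: {In, r1}.
Min-cut edges: In→r2 (7), In→r3 (12), r1→r6 (7); capacity 7 + 12 + 7 = 26.
This cut is saturated, so no flow can exceed 26.

26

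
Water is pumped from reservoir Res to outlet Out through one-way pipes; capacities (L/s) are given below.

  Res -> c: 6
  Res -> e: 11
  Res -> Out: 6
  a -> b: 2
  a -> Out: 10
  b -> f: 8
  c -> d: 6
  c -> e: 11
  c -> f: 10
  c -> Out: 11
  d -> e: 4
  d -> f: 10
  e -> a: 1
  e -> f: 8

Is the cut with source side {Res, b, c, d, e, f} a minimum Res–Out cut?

Given cut capacity: 6 + 11 + 1 = 18.
Augment Res→Out: bottleneck 6, flow now 6.
Augment Res→c→Out: bottleneck 6, flow now 12.
Augment Res→e→a→Out: bottleneck 1, flow now 13.
No augmenting path remains; maximum flow = 13.
In the residual graph, reachable from Res: {Res, e, f}.
Min-cut edges: Res→c (6), Res→Out (6), e→a (1); capacity 6 + 6 + 1 = 13.
Cut capacity 18 exceeds the max flow 13, so it is not minimum.

No — its capacity is 18, but the minimum cut has capacity 13.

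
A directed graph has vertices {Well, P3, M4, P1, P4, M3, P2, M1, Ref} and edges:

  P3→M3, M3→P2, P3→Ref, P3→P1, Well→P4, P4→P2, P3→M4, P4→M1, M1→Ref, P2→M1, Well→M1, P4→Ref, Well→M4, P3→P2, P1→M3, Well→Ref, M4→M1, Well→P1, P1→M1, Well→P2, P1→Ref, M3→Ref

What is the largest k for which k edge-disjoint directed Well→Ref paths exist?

4

Assign every edge capacity 1; by Menger, the answer equals the max flow.
Path Well→Ref (+1); total 1.
Path Well→P1→Ref (+1); total 2.
Path Well→P4→Ref (+1); total 3.
Path Well→M1→Ref (+1); total 4.
No residual Well→Ref path; max flow = 4.
Certifying cut of size 4: {M1→Ref, Well→P1, Well→P4, Well→Ref}.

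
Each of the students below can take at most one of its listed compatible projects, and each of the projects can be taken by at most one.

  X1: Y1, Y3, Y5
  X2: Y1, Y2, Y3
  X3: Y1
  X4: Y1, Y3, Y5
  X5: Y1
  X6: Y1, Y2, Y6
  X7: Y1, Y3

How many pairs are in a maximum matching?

Unit-capacity flow: source→left, listed edges, right→sink; max matching = max flow.
Augmenting path X1→Y1 (+1); matched 1.
Augmenting path X2→Y2 (+1); matched 2.
Augmenting path X4→Y3 (+1); matched 3.
Augmenting path X6→Y6 (+1); matched 4.
Augmenting path X3→Y1→X1→Y5 (+1); matched 5.
No augmenting path remains; maximum matching = 5.
König certificate: {X2, X6, Y1, Y3, Y5} is a vertex cover of size 5 (every listed pair touches it), so no matching can be larger.

5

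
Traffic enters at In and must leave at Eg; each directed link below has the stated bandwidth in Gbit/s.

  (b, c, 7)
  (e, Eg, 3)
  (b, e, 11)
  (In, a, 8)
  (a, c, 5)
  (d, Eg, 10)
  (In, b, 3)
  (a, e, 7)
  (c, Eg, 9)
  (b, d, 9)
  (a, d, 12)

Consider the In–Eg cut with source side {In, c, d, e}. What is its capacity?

Edges leaving {In, c, d, e}: In→a (8), In→b (3), c→Eg (9), d→Eg (10), e→Eg (3).
Cut capacity = 8 + 3 + 9 + 10 + 3 = 33.

33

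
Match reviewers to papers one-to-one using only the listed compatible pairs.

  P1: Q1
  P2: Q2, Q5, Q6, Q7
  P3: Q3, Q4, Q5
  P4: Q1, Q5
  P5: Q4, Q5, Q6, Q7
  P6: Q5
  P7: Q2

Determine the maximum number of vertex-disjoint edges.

Unit-capacity flow: source→left, listed edges, right→sink; max matching = max flow.
Augmenting path P1→Q1 (+1); matched 1.
Augmenting path P2→Q2 (+1); matched 2.
Augmenting path P3→Q3 (+1); matched 3.
Augmenting path P4→Q5 (+1); matched 4.
Augmenting path P5→Q4 (+1); matched 5.
Augmenting path P7→Q2→P2→Q6 (+1); matched 6.
No augmenting path remains; maximum matching = 6.
König certificate: {P2, P3, P5, P7, Q1, Q5} is a vertex cover of size 6 (every listed pair touches it), so no matching can be larger.

6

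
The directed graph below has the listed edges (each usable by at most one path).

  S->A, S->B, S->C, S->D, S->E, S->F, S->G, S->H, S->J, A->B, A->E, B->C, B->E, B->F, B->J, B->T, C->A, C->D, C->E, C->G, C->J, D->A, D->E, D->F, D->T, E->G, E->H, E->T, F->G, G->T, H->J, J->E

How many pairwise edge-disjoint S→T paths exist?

Assign every edge capacity 1; by Menger, the answer equals the max flow.
Path S→B→T (+1); total 1.
Path S→D→T (+1); total 2.
Path S→E→T (+1); total 3.
Path S→G→T (+1); total 4.
No residual S→T path; max flow = 4.
Certifying cut of size 4: {B→T, D→T, E→T, G→T}.

4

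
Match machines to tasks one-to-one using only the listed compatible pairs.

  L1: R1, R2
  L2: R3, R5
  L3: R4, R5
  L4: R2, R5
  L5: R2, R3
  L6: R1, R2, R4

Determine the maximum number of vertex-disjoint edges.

Unit-capacity flow: source→left, listed edges, right→sink; max matching = max flow.
Augmenting path L1→R1 (+1); matched 1.
Augmenting path L2→R3 (+1); matched 2.
Augmenting path L3→R4 (+1); matched 3.
Augmenting path L4→R2 (+1); matched 4.
Augmenting path L5→R2→L4→R5 (+1); matched 5.
No augmenting path remains; maximum matching = 5.
König certificate: {R1, R2, R3, R4, R5} is a vertex cover of size 5 (every listed pair touches it), so no matching can be larger.

5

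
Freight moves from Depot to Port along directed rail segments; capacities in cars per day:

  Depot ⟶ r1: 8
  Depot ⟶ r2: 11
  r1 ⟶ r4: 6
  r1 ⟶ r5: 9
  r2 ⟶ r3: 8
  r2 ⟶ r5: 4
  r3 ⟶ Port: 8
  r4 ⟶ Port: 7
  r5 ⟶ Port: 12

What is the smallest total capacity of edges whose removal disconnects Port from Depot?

Augment Depot→r1→r4→Port: bottleneck 6, flow now 6.
Augment Depot→r1→r5→Port: bottleneck 2, flow now 8.
Augment Depot→r2→r3→Port: bottleneck 8, flow now 16.
Augment Depot→r2→r5→Port: bottleneck 3, flow now 19.
No augmenting path remains; maximum flow = 19.
By max-flow min-cut, the minimum cut capacity equals the max flow.
In the residual graph, reachable from Depot: {Depot}.
Min-cut edges: Depot→r1 (8), Depot→r2 (11); capacity 8 + 11 = 19.

19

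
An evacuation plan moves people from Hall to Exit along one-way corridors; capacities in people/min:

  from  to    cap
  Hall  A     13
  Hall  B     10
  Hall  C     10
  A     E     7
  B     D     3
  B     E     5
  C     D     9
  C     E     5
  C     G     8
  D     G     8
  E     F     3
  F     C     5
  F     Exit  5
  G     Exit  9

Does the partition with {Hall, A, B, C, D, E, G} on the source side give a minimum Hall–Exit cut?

Given cut capacity: 3 + 9 = 12.
Augment Hall→C→G→Exit: bottleneck 8, flow now 8.
Augment Hall→A→E→F→Exit: bottleneck 3, flow now 11.
Augment Hall→B→D→G→Exit: bottleneck 1, flow now 12.
No augmenting path remains; maximum flow = 12.
Cut capacity 12 equals the max flow, so it is a minimum cut.

Yes — it is a minimum cut (capacity 12).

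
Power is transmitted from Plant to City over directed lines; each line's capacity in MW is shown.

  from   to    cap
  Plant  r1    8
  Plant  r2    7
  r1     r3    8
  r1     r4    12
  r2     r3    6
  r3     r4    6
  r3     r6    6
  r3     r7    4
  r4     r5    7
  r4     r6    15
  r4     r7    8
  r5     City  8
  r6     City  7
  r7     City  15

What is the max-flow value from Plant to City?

14

Augment Plant→r1→r3→r6→City: bottleneck 6, flow now 6.
Augment Plant→r1→r3→r7→City: bottleneck 2, flow now 8.
Augment Plant→r2→r3→r7→City: bottleneck 2, flow now 10.
Augment Plant→r2→r3→r4→r5→City: bottleneck 4, flow now 14.
No augmenting path remains; maximum flow = 14.
In the residual graph, reachable from Plant: {Plant, r2}.
Min-cut edges: Plant→r1 (8), r2→r3 (6); capacity 8 + 6 = 14.
This cut is saturated, so no flow can exceed 14.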